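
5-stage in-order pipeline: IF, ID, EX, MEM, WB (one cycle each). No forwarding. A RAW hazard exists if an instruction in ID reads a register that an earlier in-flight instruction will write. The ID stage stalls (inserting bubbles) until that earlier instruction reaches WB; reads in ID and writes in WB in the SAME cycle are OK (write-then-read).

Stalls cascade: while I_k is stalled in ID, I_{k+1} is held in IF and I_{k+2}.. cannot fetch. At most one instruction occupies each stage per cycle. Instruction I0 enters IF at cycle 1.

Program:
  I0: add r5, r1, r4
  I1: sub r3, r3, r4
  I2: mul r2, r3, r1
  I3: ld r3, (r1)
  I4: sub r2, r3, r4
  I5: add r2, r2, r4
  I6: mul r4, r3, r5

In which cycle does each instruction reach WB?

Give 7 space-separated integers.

I0 add r5 <- r1,r4: IF@1 ID@2 stall=0 (-) EX@3 MEM@4 WB@5
I1 sub r3 <- r3,r4: IF@2 ID@3 stall=0 (-) EX@4 MEM@5 WB@6
I2 mul r2 <- r3,r1: IF@3 ID@4 stall=2 (RAW on I1.r3 (WB@6)) EX@7 MEM@8 WB@9
I3 ld r3 <- r1: IF@4 ID@7 stall=0 (-) EX@8 MEM@9 WB@10
I4 sub r2 <- r3,r4: IF@7 ID@8 stall=2 (RAW on I3.r3 (WB@10)) EX@11 MEM@12 WB@13
I5 add r2 <- r2,r4: IF@8 ID@11 stall=2 (RAW on I4.r2 (WB@13)) EX@14 MEM@15 WB@16
I6 mul r4 <- r3,r5: IF@11 ID@14 stall=0 (-) EX@15 MEM@16 WB@17

Answer: 5 6 9 10 13 16 17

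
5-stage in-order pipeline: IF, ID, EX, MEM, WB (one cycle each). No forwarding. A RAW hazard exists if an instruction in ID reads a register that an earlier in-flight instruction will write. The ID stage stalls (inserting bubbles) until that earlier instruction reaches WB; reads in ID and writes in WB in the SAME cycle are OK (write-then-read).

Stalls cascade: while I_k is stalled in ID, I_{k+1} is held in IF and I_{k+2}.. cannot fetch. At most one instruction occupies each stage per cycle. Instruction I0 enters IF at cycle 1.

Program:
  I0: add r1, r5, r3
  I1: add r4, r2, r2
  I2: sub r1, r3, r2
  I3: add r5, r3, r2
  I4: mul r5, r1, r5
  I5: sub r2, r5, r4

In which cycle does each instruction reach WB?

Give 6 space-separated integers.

I0 add r1 <- r5,r3: IF@1 ID@2 stall=0 (-) EX@3 MEM@4 WB@5
I1 add r4 <- r2,r2: IF@2 ID@3 stall=0 (-) EX@4 MEM@5 WB@6
I2 sub r1 <- r3,r2: IF@3 ID@4 stall=0 (-) EX@5 MEM@6 WB@7
I3 add r5 <- r3,r2: IF@4 ID@5 stall=0 (-) EX@6 MEM@7 WB@8
I4 mul r5 <- r1,r5: IF@5 ID@6 stall=2 (RAW on I3.r5 (WB@8)) EX@9 MEM@10 WB@11
I5 sub r2 <- r5,r4: IF@6 ID@9 stall=2 (RAW on I4.r5 (WB@11)) EX@12 MEM@13 WB@14

Answer: 5 6 7 8 11 14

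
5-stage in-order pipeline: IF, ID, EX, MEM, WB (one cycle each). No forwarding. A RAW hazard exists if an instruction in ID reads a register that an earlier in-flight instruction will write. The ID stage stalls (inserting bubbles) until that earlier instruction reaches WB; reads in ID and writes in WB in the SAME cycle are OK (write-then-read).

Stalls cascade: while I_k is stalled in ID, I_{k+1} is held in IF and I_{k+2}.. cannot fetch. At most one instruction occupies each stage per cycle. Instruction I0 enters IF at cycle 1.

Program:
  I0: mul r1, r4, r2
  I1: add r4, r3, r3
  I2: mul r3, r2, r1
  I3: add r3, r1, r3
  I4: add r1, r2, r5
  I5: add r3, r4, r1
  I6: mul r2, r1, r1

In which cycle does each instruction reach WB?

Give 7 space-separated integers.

Answer: 5 6 8 11 12 15 16

Derivation:
I0 mul r1 <- r4,r2: IF@1 ID@2 stall=0 (-) EX@3 MEM@4 WB@5
I1 add r4 <- r3,r3: IF@2 ID@3 stall=0 (-) EX@4 MEM@5 WB@6
I2 mul r3 <- r2,r1: IF@3 ID@4 stall=1 (RAW on I0.r1 (WB@5)) EX@6 MEM@7 WB@8
I3 add r3 <- r1,r3: IF@4 ID@6 stall=2 (RAW on I2.r3 (WB@8)) EX@9 MEM@10 WB@11
I4 add r1 <- r2,r5: IF@6 ID@9 stall=0 (-) EX@10 MEM@11 WB@12
I5 add r3 <- r4,r1: IF@9 ID@10 stall=2 (RAW on I4.r1 (WB@12)) EX@13 MEM@14 WB@15
I6 mul r2 <- r1,r1: IF@10 ID@13 stall=0 (-) EX@14 MEM@15 WB@16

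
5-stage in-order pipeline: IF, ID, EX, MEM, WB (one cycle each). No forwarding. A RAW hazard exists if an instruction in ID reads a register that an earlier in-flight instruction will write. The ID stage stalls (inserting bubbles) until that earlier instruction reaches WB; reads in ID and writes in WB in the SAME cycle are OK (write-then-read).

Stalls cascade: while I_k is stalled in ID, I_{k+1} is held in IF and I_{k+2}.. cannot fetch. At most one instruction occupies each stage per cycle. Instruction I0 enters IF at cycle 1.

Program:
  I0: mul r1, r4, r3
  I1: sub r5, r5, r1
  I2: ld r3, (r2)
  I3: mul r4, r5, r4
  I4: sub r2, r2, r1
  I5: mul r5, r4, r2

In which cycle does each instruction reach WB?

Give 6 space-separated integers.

I0 mul r1 <- r4,r3: IF@1 ID@2 stall=0 (-) EX@3 MEM@4 WB@5
I1 sub r5 <- r5,r1: IF@2 ID@3 stall=2 (RAW on I0.r1 (WB@5)) EX@6 MEM@7 WB@8
I2 ld r3 <- r2: IF@3 ID@6 stall=0 (-) EX@7 MEM@8 WB@9
I3 mul r4 <- r5,r4: IF@6 ID@7 stall=1 (RAW on I1.r5 (WB@8)) EX@9 MEM@10 WB@11
I4 sub r2 <- r2,r1: IF@7 ID@9 stall=0 (-) EX@10 MEM@11 WB@12
I5 mul r5 <- r4,r2: IF@9 ID@10 stall=2 (RAW on I4.r2 (WB@12)) EX@13 MEM@14 WB@15

Answer: 5 8 9 11 12 15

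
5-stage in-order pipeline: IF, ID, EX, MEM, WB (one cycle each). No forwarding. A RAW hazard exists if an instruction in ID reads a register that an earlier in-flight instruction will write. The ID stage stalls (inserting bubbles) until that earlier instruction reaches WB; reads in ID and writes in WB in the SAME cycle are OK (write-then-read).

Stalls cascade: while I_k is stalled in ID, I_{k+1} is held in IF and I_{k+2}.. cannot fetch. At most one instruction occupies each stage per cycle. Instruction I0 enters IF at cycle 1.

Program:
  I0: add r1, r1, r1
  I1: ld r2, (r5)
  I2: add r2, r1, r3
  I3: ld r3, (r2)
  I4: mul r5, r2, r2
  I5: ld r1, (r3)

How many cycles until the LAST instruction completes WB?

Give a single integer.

Answer: 14

Derivation:
I0 add r1 <- r1,r1: IF@1 ID@2 stall=0 (-) EX@3 MEM@4 WB@5
I1 ld r2 <- r5: IF@2 ID@3 stall=0 (-) EX@4 MEM@5 WB@6
I2 add r2 <- r1,r3: IF@3 ID@4 stall=1 (RAW on I0.r1 (WB@5)) EX@6 MEM@7 WB@8
I3 ld r3 <- r2: IF@4 ID@6 stall=2 (RAW on I2.r2 (WB@8)) EX@9 MEM@10 WB@11
I4 mul r5 <- r2,r2: IF@6 ID@9 stall=0 (-) EX@10 MEM@11 WB@12
I5 ld r1 <- r3: IF@9 ID@10 stall=1 (RAW on I3.r3 (WB@11)) EX@12 MEM@13 WB@14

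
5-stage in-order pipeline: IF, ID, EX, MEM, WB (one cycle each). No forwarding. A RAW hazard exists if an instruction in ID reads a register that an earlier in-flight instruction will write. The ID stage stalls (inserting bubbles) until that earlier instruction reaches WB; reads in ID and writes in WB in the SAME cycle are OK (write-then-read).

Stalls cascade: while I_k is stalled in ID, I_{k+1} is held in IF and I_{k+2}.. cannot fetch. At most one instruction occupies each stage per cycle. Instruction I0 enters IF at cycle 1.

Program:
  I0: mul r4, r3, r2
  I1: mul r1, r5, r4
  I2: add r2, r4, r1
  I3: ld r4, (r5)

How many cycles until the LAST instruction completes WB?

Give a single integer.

Answer: 12

Derivation:
I0 mul r4 <- r3,r2: IF@1 ID@2 stall=0 (-) EX@3 MEM@4 WB@5
I1 mul r1 <- r5,r4: IF@2 ID@3 stall=2 (RAW on I0.r4 (WB@5)) EX@6 MEM@7 WB@8
I2 add r2 <- r4,r1: IF@3 ID@6 stall=2 (RAW on I1.r1 (WB@8)) EX@9 MEM@10 WB@11
I3 ld r4 <- r5: IF@6 ID@9 stall=0 (-) EX@10 MEM@11 WB@12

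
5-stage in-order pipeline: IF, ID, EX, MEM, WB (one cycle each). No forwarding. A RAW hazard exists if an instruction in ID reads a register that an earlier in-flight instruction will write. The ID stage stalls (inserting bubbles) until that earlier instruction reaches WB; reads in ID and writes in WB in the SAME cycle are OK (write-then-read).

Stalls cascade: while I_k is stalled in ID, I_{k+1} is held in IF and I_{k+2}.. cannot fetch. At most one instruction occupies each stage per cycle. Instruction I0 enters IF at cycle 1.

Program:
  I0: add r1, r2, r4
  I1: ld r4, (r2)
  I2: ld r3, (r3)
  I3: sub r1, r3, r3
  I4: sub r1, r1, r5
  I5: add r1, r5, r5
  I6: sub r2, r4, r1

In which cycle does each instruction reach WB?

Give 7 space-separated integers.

Answer: 5 6 7 10 13 14 17

Derivation:
I0 add r1 <- r2,r4: IF@1 ID@2 stall=0 (-) EX@3 MEM@4 WB@5
I1 ld r4 <- r2: IF@2 ID@3 stall=0 (-) EX@4 MEM@5 WB@6
I2 ld r3 <- r3: IF@3 ID@4 stall=0 (-) EX@5 MEM@6 WB@7
I3 sub r1 <- r3,r3: IF@4 ID@5 stall=2 (RAW on I2.r3 (WB@7)) EX@8 MEM@9 WB@10
I4 sub r1 <- r1,r5: IF@5 ID@8 stall=2 (RAW on I3.r1 (WB@10)) EX@11 MEM@12 WB@13
I5 add r1 <- r5,r5: IF@8 ID@11 stall=0 (-) EX@12 MEM@13 WB@14
I6 sub r2 <- r4,r1: IF@11 ID@12 stall=2 (RAW on I5.r1 (WB@14)) EX@15 MEM@16 WB@17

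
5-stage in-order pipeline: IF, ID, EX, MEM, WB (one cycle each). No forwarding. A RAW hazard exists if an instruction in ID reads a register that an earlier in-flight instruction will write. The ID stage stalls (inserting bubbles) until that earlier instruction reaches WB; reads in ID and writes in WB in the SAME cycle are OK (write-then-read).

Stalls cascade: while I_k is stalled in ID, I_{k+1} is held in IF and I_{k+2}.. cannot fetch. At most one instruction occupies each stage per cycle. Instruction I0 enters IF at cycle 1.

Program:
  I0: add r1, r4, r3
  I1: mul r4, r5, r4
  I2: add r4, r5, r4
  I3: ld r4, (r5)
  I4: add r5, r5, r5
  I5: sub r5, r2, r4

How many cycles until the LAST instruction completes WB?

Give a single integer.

Answer: 13

Derivation:
I0 add r1 <- r4,r3: IF@1 ID@2 stall=0 (-) EX@3 MEM@4 WB@5
I1 mul r4 <- r5,r4: IF@2 ID@3 stall=0 (-) EX@4 MEM@5 WB@6
I2 add r4 <- r5,r4: IF@3 ID@4 stall=2 (RAW on I1.r4 (WB@6)) EX@7 MEM@8 WB@9
I3 ld r4 <- r5: IF@4 ID@7 stall=0 (-) EX@8 MEM@9 WB@10
I4 add r5 <- r5,r5: IF@7 ID@8 stall=0 (-) EX@9 MEM@10 WB@11
I5 sub r5 <- r2,r4: IF@8 ID@9 stall=1 (RAW on I3.r4 (WB@10)) EX@11 MEM@12 WB@13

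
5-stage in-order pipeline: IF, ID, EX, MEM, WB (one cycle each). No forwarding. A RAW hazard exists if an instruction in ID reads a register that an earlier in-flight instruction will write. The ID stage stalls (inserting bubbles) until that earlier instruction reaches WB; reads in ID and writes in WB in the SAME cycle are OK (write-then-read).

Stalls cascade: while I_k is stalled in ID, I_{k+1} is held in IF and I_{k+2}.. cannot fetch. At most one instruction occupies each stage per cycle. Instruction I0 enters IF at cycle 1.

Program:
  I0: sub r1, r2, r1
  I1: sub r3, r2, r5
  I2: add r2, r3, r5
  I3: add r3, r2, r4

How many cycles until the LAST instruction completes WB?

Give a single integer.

Answer: 12

Derivation:
I0 sub r1 <- r2,r1: IF@1 ID@2 stall=0 (-) EX@3 MEM@4 WB@5
I1 sub r3 <- r2,r5: IF@2 ID@3 stall=0 (-) EX@4 MEM@5 WB@6
I2 add r2 <- r3,r5: IF@3 ID@4 stall=2 (RAW on I1.r3 (WB@6)) EX@7 MEM@8 WB@9
I3 add r3 <- r2,r4: IF@4 ID@7 stall=2 (RAW on I2.r2 (WB@9)) EX@10 MEM@11 WB@12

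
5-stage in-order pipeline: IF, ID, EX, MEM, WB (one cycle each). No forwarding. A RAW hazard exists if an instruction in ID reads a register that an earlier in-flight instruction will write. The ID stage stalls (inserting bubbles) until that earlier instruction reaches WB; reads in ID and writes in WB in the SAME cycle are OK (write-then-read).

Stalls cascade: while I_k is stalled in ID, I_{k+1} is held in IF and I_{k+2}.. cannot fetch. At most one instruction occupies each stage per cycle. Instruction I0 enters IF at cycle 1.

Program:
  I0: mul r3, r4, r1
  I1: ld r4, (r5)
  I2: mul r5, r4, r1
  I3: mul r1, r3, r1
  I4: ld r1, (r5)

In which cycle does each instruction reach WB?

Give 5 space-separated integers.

I0 mul r3 <- r4,r1: IF@1 ID@2 stall=0 (-) EX@3 MEM@4 WB@5
I1 ld r4 <- r5: IF@2 ID@3 stall=0 (-) EX@4 MEM@5 WB@6
I2 mul r5 <- r4,r1: IF@3 ID@4 stall=2 (RAW on I1.r4 (WB@6)) EX@7 MEM@8 WB@9
I3 mul r1 <- r3,r1: IF@4 ID@7 stall=0 (-) EX@8 MEM@9 WB@10
I4 ld r1 <- r5: IF@7 ID@8 stall=1 (RAW on I2.r5 (WB@9)) EX@10 MEM@11 WB@12

Answer: 5 6 9 10 12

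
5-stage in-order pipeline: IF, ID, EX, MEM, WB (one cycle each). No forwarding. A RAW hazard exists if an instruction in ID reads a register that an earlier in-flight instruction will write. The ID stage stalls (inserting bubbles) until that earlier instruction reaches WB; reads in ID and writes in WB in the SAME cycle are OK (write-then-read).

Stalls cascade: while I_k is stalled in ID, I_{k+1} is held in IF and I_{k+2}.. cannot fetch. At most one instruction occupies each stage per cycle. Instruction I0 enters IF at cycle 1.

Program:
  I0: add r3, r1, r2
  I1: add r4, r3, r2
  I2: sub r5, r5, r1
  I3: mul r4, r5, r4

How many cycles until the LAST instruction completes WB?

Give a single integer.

I0 add r3 <- r1,r2: IF@1 ID@2 stall=0 (-) EX@3 MEM@4 WB@5
I1 add r4 <- r3,r2: IF@2 ID@3 stall=2 (RAW on I0.r3 (WB@5)) EX@6 MEM@7 WB@8
I2 sub r5 <- r5,r1: IF@3 ID@6 stall=0 (-) EX@7 MEM@8 WB@9
I3 mul r4 <- r5,r4: IF@6 ID@7 stall=2 (RAW on I2.r5 (WB@9)) EX@10 MEM@11 WB@12

Answer: 12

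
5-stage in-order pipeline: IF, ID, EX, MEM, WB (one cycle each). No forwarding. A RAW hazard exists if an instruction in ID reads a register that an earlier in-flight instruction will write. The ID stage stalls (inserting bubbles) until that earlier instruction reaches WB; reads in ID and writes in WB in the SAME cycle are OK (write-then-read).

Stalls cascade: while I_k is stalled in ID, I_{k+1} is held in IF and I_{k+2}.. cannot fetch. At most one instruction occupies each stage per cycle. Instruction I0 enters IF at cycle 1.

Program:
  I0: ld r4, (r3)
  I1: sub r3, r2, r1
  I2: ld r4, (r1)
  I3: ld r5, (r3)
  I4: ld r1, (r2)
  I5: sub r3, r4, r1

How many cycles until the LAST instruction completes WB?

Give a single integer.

Answer: 13

Derivation:
I0 ld r4 <- r3: IF@1 ID@2 stall=0 (-) EX@3 MEM@4 WB@5
I1 sub r3 <- r2,r1: IF@2 ID@3 stall=0 (-) EX@4 MEM@5 WB@6
I2 ld r4 <- r1: IF@3 ID@4 stall=0 (-) EX@5 MEM@6 WB@7
I3 ld r5 <- r3: IF@4 ID@5 stall=1 (RAW on I1.r3 (WB@6)) EX@7 MEM@8 WB@9
I4 ld r1 <- r2: IF@5 ID@7 stall=0 (-) EX@8 MEM@9 WB@10
I5 sub r3 <- r4,r1: IF@7 ID@8 stall=2 (RAW on I4.r1 (WB@10)) EX@11 MEM@12 WB@13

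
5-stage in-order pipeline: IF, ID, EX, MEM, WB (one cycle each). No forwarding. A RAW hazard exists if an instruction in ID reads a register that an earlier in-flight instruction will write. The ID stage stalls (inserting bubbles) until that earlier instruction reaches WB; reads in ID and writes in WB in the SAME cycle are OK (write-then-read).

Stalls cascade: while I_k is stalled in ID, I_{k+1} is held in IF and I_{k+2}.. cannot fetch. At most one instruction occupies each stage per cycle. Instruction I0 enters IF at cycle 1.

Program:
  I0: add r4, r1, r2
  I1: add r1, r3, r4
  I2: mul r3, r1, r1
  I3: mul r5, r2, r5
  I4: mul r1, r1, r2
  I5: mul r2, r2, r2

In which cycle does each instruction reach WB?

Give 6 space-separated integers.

I0 add r4 <- r1,r2: IF@1 ID@2 stall=0 (-) EX@3 MEM@4 WB@5
I1 add r1 <- r3,r4: IF@2 ID@3 stall=2 (RAW on I0.r4 (WB@5)) EX@6 MEM@7 WB@8
I2 mul r3 <- r1,r1: IF@3 ID@6 stall=2 (RAW on I1.r1 (WB@8)) EX@9 MEM@10 WB@11
I3 mul r5 <- r2,r5: IF@6 ID@9 stall=0 (-) EX@10 MEM@11 WB@12
I4 mul r1 <- r1,r2: IF@9 ID@10 stall=0 (-) EX@11 MEM@12 WB@13
I5 mul r2 <- r2,r2: IF@10 ID@11 stall=0 (-) EX@12 MEM@13 WB@14

Answer: 5 8 11 12 13 14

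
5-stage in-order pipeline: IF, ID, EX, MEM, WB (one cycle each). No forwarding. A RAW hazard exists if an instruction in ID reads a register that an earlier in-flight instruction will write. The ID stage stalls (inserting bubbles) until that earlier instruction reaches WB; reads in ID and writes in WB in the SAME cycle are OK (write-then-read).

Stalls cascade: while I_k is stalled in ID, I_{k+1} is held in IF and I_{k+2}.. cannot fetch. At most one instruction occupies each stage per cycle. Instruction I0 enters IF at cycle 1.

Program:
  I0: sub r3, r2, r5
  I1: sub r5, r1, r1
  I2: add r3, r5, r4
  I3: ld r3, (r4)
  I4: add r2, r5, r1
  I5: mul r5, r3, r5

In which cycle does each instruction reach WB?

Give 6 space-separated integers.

I0 sub r3 <- r2,r5: IF@1 ID@2 stall=0 (-) EX@3 MEM@4 WB@5
I1 sub r5 <- r1,r1: IF@2 ID@3 stall=0 (-) EX@4 MEM@5 WB@6
I2 add r3 <- r5,r4: IF@3 ID@4 stall=2 (RAW on I1.r5 (WB@6)) EX@7 MEM@8 WB@9
I3 ld r3 <- r4: IF@4 ID@7 stall=0 (-) EX@8 MEM@9 WB@10
I4 add r2 <- r5,r1: IF@7 ID@8 stall=0 (-) EX@9 MEM@10 WB@11
I5 mul r5 <- r3,r5: IF@8 ID@9 stall=1 (RAW on I3.r3 (WB@10)) EX@11 MEM@12 WB@13

Answer: 5 6 9 10 11 13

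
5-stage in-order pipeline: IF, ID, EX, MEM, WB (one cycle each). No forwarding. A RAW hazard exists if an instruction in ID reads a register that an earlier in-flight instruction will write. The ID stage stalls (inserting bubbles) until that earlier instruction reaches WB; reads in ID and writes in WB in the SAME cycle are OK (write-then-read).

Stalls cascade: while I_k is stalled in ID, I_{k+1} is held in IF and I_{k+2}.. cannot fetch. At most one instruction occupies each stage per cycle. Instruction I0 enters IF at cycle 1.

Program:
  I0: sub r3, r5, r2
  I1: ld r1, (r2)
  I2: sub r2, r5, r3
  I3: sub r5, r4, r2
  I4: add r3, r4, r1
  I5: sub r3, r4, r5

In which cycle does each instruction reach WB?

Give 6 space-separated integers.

I0 sub r3 <- r5,r2: IF@1 ID@2 stall=0 (-) EX@3 MEM@4 WB@5
I1 ld r1 <- r2: IF@2 ID@3 stall=0 (-) EX@4 MEM@5 WB@6
I2 sub r2 <- r5,r3: IF@3 ID@4 stall=1 (RAW on I0.r3 (WB@5)) EX@6 MEM@7 WB@8
I3 sub r5 <- r4,r2: IF@4 ID@6 stall=2 (RAW on I2.r2 (WB@8)) EX@9 MEM@10 WB@11
I4 add r3 <- r4,r1: IF@6 ID@9 stall=0 (-) EX@10 MEM@11 WB@12
I5 sub r3 <- r4,r5: IF@9 ID@10 stall=1 (RAW on I3.r5 (WB@11)) EX@12 MEM@13 WB@14

Answer: 5 6 8 11 12 14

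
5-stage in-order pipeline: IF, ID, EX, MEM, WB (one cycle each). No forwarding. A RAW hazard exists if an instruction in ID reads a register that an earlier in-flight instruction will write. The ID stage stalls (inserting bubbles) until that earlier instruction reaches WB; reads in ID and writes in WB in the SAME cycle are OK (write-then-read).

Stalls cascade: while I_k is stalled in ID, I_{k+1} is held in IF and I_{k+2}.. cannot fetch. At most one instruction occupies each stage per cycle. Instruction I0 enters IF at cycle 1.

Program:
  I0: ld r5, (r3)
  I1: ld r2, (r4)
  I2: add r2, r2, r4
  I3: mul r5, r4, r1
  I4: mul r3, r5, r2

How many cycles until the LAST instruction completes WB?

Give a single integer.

I0 ld r5 <- r3: IF@1 ID@2 stall=0 (-) EX@3 MEM@4 WB@5
I1 ld r2 <- r4: IF@2 ID@3 stall=0 (-) EX@4 MEM@5 WB@6
I2 add r2 <- r2,r4: IF@3 ID@4 stall=2 (RAW on I1.r2 (WB@6)) EX@7 MEM@8 WB@9
I3 mul r5 <- r4,r1: IF@4 ID@7 stall=0 (-) EX@8 MEM@9 WB@10
I4 mul r3 <- r5,r2: IF@7 ID@8 stall=2 (RAW on I3.r5 (WB@10)) EX@11 MEM@12 WB@13

Answer: 13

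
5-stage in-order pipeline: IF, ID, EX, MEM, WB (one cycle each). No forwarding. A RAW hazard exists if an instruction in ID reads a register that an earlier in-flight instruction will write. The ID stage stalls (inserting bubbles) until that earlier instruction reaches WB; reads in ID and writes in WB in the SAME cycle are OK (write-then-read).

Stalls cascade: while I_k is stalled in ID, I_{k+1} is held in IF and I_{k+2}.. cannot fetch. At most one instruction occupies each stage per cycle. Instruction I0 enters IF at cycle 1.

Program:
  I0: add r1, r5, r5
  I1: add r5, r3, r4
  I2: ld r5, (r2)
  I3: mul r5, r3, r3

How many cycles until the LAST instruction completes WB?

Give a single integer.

I0 add r1 <- r5,r5: IF@1 ID@2 stall=0 (-) EX@3 MEM@4 WB@5
I1 add r5 <- r3,r4: IF@2 ID@3 stall=0 (-) EX@4 MEM@5 WB@6
I2 ld r5 <- r2: IF@3 ID@4 stall=0 (-) EX@5 MEM@6 WB@7
I3 mul r5 <- r3,r3: IF@4 ID@5 stall=0 (-) EX@6 MEM@7 WB@8

Answer: 8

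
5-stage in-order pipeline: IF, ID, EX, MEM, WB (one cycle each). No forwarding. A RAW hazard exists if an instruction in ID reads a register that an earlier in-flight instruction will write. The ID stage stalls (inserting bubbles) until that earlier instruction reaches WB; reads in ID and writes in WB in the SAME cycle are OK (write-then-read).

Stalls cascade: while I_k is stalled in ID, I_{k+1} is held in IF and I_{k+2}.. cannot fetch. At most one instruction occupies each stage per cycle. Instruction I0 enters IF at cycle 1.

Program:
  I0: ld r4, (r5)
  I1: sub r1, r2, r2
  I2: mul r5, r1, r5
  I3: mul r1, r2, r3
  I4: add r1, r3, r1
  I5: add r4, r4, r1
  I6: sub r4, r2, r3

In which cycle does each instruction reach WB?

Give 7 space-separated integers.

I0 ld r4 <- r5: IF@1 ID@2 stall=0 (-) EX@3 MEM@4 WB@5
I1 sub r1 <- r2,r2: IF@2 ID@3 stall=0 (-) EX@4 MEM@5 WB@6
I2 mul r5 <- r1,r5: IF@3 ID@4 stall=2 (RAW on I1.r1 (WB@6)) EX@7 MEM@8 WB@9
I3 mul r1 <- r2,r3: IF@4 ID@7 stall=0 (-) EX@8 MEM@9 WB@10
I4 add r1 <- r3,r1: IF@7 ID@8 stall=2 (RAW on I3.r1 (WB@10)) EX@11 MEM@12 WB@13
I5 add r4 <- r4,r1: IF@8 ID@11 stall=2 (RAW on I4.r1 (WB@13)) EX@14 MEM@15 WB@16
I6 sub r4 <- r2,r3: IF@11 ID@14 stall=0 (-) EX@15 MEM@16 WB@17

Answer: 5 6 9 10 13 16 17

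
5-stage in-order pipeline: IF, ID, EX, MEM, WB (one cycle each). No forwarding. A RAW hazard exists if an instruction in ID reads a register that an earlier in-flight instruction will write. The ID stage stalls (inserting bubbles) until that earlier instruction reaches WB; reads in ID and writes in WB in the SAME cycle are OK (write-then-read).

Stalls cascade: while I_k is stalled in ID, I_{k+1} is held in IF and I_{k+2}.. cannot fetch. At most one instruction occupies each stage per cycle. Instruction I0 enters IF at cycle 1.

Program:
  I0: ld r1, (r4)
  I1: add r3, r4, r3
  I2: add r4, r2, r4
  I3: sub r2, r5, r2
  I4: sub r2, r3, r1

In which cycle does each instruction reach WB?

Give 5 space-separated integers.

Answer: 5 6 7 8 9

Derivation:
I0 ld r1 <- r4: IF@1 ID@2 stall=0 (-) EX@3 MEM@4 WB@5
I1 add r3 <- r4,r3: IF@2 ID@3 stall=0 (-) EX@4 MEM@5 WB@6
I2 add r4 <- r2,r4: IF@3 ID@4 stall=0 (-) EX@5 MEM@6 WB@7
I3 sub r2 <- r5,r2: IF@4 ID@5 stall=0 (-) EX@6 MEM@7 WB@8
I4 sub r2 <- r3,r1: IF@5 ID@6 stall=0 (-) EX@7 MEM@8 WB@9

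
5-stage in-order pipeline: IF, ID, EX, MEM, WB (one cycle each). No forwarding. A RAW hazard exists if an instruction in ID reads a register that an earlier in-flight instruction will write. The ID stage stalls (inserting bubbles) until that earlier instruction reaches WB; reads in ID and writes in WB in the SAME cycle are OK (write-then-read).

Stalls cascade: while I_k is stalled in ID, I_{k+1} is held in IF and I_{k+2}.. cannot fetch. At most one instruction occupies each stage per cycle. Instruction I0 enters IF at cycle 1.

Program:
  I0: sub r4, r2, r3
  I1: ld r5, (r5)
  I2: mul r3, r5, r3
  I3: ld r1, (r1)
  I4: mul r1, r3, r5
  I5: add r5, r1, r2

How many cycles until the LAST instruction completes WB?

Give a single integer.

Answer: 15

Derivation:
I0 sub r4 <- r2,r3: IF@1 ID@2 stall=0 (-) EX@3 MEM@4 WB@5
I1 ld r5 <- r5: IF@2 ID@3 stall=0 (-) EX@4 MEM@5 WB@6
I2 mul r3 <- r5,r3: IF@3 ID@4 stall=2 (RAW on I1.r5 (WB@6)) EX@7 MEM@8 WB@9
I3 ld r1 <- r1: IF@4 ID@7 stall=0 (-) EX@8 MEM@9 WB@10
I4 mul r1 <- r3,r5: IF@7 ID@8 stall=1 (RAW on I2.r3 (WB@9)) EX@10 MEM@11 WB@12
I5 add r5 <- r1,r2: IF@8 ID@10 stall=2 (RAW on I4.r1 (WB@12)) EX@13 MEM@14 WB@15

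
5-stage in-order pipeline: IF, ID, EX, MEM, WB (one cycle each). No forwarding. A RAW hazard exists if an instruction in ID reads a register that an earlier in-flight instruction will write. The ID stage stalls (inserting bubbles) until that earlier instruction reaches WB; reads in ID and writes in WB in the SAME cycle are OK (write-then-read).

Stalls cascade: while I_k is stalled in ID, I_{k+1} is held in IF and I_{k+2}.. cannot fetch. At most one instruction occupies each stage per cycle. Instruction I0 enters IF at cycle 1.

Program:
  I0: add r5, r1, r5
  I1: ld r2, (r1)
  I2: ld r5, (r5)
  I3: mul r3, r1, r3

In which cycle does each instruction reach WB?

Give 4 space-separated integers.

Answer: 5 6 8 9

Derivation:
I0 add r5 <- r1,r5: IF@1 ID@2 stall=0 (-) EX@3 MEM@4 WB@5
I1 ld r2 <- r1: IF@2 ID@3 stall=0 (-) EX@4 MEM@5 WB@6
I2 ld r5 <- r5: IF@3 ID@4 stall=1 (RAW on I0.r5 (WB@5)) EX@6 MEM@7 WB@8
I3 mul r3 <- r1,r3: IF@4 ID@6 stall=0 (-) EX@7 MEM@8 WB@9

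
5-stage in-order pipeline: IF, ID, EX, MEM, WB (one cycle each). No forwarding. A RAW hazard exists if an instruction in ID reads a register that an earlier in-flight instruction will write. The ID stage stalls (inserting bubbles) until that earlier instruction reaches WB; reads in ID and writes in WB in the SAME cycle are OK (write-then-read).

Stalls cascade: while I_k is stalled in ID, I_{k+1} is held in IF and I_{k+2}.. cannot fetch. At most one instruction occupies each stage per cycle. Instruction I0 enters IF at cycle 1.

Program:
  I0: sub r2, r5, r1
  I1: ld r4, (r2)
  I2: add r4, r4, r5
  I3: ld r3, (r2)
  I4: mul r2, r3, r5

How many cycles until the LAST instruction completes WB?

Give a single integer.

I0 sub r2 <- r5,r1: IF@1 ID@2 stall=0 (-) EX@3 MEM@4 WB@5
I1 ld r4 <- r2: IF@2 ID@3 stall=2 (RAW on I0.r2 (WB@5)) EX@6 MEM@7 WB@8
I2 add r4 <- r4,r5: IF@3 ID@6 stall=2 (RAW on I1.r4 (WB@8)) EX@9 MEM@10 WB@11
I3 ld r3 <- r2: IF@6 ID@9 stall=0 (-) EX@10 MEM@11 WB@12
I4 mul r2 <- r3,r5: IF@9 ID@10 stall=2 (RAW on I3.r3 (WB@12)) EX@13 MEM@14 WB@15

Answer: 15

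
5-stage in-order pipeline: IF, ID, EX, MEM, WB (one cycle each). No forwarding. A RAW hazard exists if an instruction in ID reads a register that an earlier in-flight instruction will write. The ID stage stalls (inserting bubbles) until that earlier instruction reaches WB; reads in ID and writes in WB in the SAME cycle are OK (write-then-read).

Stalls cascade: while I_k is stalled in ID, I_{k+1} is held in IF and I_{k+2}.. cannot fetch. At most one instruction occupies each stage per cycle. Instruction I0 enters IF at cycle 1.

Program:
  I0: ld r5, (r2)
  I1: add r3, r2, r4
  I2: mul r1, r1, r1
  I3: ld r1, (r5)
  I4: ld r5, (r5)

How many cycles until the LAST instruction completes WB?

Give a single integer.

Answer: 9

Derivation:
I0 ld r5 <- r2: IF@1 ID@2 stall=0 (-) EX@3 MEM@4 WB@5
I1 add r3 <- r2,r4: IF@2 ID@3 stall=0 (-) EX@4 MEM@5 WB@6
I2 mul r1 <- r1,r1: IF@3 ID@4 stall=0 (-) EX@5 MEM@6 WB@7
I3 ld r1 <- r5: IF@4 ID@5 stall=0 (-) EX@6 MEM@7 WB@8
I4 ld r5 <- r5: IF@5 ID@6 stall=0 (-) EX@7 MEM@8 WB@9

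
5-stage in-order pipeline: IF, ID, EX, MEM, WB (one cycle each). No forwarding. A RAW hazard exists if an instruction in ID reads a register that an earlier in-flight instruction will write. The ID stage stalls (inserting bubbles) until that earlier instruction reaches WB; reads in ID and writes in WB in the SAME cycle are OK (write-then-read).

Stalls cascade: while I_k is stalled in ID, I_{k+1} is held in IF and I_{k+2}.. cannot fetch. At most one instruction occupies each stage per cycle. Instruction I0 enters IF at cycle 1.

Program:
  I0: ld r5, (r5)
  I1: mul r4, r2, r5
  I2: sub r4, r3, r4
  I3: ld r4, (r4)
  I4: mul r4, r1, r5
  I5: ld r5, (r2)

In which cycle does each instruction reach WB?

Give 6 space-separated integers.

Answer: 5 8 11 14 15 16

Derivation:
I0 ld r5 <- r5: IF@1 ID@2 stall=0 (-) EX@3 MEM@4 WB@5
I1 mul r4 <- r2,r5: IF@2 ID@3 stall=2 (RAW on I0.r5 (WB@5)) EX@6 MEM@7 WB@8
I2 sub r4 <- r3,r4: IF@3 ID@6 stall=2 (RAW on I1.r4 (WB@8)) EX@9 MEM@10 WB@11
I3 ld r4 <- r4: IF@6 ID@9 stall=2 (RAW on I2.r4 (WB@11)) EX@12 MEM@13 WB@14
I4 mul r4 <- r1,r5: IF@9 ID@12 stall=0 (-) EX@13 MEM@14 WB@15
I5 ld r5 <- r2: IF@12 ID@13 stall=0 (-) EX@14 MEM@15 WB@16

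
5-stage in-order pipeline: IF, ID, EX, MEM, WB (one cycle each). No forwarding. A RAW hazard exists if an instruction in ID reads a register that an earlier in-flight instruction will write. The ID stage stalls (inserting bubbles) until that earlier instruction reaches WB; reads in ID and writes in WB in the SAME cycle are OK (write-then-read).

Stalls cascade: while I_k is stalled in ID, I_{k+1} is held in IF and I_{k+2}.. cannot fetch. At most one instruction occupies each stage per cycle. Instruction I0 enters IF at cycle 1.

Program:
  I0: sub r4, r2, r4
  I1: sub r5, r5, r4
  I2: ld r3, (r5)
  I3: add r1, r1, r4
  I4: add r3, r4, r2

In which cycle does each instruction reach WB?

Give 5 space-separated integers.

I0 sub r4 <- r2,r4: IF@1 ID@2 stall=0 (-) EX@3 MEM@4 WB@5
I1 sub r5 <- r5,r4: IF@2 ID@3 stall=2 (RAW on I0.r4 (WB@5)) EX@6 MEM@7 WB@8
I2 ld r3 <- r5: IF@3 ID@6 stall=2 (RAW on I1.r5 (WB@8)) EX@9 MEM@10 WB@11
I3 add r1 <- r1,r4: IF@6 ID@9 stall=0 (-) EX@10 MEM@11 WB@12
I4 add r3 <- r4,r2: IF@9 ID@10 stall=0 (-) EX@11 MEM@12 WB@13

Answer: 5 8 11 12 13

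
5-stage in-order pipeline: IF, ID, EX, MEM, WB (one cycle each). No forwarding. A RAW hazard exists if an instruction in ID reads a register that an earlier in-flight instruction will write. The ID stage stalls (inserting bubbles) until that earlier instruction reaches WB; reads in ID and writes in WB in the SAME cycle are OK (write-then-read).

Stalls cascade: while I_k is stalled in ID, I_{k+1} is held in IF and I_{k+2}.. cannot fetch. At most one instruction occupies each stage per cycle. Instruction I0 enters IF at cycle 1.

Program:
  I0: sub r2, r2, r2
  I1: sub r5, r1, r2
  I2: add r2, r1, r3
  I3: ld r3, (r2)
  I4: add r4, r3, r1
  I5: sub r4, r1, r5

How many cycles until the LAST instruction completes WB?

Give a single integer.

I0 sub r2 <- r2,r2: IF@1 ID@2 stall=0 (-) EX@3 MEM@4 WB@5
I1 sub r5 <- r1,r2: IF@2 ID@3 stall=2 (RAW on I0.r2 (WB@5)) EX@6 MEM@7 WB@8
I2 add r2 <- r1,r3: IF@3 ID@6 stall=0 (-) EX@7 MEM@8 WB@9
I3 ld r3 <- r2: IF@6 ID@7 stall=2 (RAW on I2.r2 (WB@9)) EX@10 MEM@11 WB@12
I4 add r4 <- r3,r1: IF@7 ID@10 stall=2 (RAW on I3.r3 (WB@12)) EX@13 MEM@14 WB@15
I5 sub r4 <- r1,r5: IF@10 ID@13 stall=0 (-) EX@14 MEM@15 WB@16

Answer: 16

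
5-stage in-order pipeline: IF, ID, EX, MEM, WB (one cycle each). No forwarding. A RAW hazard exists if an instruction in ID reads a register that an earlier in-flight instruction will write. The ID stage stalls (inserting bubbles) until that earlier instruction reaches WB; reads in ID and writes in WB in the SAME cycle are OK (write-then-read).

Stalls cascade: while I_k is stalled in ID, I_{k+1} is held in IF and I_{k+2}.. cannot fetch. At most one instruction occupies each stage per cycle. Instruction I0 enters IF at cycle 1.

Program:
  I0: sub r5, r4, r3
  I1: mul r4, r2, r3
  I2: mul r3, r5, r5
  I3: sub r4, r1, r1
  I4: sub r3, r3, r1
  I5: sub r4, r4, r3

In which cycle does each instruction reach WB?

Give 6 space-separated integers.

I0 sub r5 <- r4,r3: IF@1 ID@2 stall=0 (-) EX@3 MEM@4 WB@5
I1 mul r4 <- r2,r3: IF@2 ID@3 stall=0 (-) EX@4 MEM@5 WB@6
I2 mul r3 <- r5,r5: IF@3 ID@4 stall=1 (RAW on I0.r5 (WB@5)) EX@6 MEM@7 WB@8
I3 sub r4 <- r1,r1: IF@4 ID@6 stall=0 (-) EX@7 MEM@8 WB@9
I4 sub r3 <- r3,r1: IF@6 ID@7 stall=1 (RAW on I2.r3 (WB@8)) EX@9 MEM@10 WB@11
I5 sub r4 <- r4,r3: IF@7 ID@9 stall=2 (RAW on I4.r3 (WB@11)) EX@12 MEM@13 WB@14

Answer: 5 6 8 9 11 14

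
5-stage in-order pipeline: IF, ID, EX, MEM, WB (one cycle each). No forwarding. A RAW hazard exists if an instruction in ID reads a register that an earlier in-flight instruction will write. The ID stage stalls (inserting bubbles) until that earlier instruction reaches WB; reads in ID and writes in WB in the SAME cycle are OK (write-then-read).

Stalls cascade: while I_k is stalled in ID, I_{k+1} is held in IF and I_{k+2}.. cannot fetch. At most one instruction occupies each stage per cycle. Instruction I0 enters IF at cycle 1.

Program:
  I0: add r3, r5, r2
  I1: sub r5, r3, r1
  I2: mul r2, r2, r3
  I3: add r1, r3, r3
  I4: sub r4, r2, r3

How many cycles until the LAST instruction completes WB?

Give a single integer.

Answer: 12

Derivation:
I0 add r3 <- r5,r2: IF@1 ID@2 stall=0 (-) EX@3 MEM@4 WB@5
I1 sub r5 <- r3,r1: IF@2 ID@3 stall=2 (RAW on I0.r3 (WB@5)) EX@6 MEM@7 WB@8
I2 mul r2 <- r2,r3: IF@3 ID@6 stall=0 (-) EX@7 MEM@8 WB@9
I3 add r1 <- r3,r3: IF@6 ID@7 stall=0 (-) EX@8 MEM@9 WB@10
I4 sub r4 <- r2,r3: IF@7 ID@8 stall=1 (RAW on I2.r2 (WB@9)) EX@10 MEM@11 WB@12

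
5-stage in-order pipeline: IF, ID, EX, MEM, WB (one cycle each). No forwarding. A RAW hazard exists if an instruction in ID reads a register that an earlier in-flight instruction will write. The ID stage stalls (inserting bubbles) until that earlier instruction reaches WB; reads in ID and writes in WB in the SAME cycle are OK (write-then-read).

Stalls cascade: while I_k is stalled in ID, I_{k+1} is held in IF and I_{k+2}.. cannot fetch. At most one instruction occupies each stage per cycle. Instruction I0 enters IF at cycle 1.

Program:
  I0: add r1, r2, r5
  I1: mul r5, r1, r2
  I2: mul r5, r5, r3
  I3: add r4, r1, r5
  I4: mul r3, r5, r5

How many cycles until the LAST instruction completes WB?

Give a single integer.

Answer: 15

Derivation:
I0 add r1 <- r2,r5: IF@1 ID@2 stall=0 (-) EX@3 MEM@4 WB@5
I1 mul r5 <- r1,r2: IF@2 ID@3 stall=2 (RAW on I0.r1 (WB@5)) EX@6 MEM@7 WB@8
I2 mul r5 <- r5,r3: IF@3 ID@6 stall=2 (RAW on I1.r5 (WB@8)) EX@9 MEM@10 WB@11
I3 add r4 <- r1,r5: IF@6 ID@9 stall=2 (RAW on I2.r5 (WB@11)) EX@12 MEM@13 WB@14
I4 mul r3 <- r5,r5: IF@9 ID@12 stall=0 (-) EX@13 MEM@14 WB@15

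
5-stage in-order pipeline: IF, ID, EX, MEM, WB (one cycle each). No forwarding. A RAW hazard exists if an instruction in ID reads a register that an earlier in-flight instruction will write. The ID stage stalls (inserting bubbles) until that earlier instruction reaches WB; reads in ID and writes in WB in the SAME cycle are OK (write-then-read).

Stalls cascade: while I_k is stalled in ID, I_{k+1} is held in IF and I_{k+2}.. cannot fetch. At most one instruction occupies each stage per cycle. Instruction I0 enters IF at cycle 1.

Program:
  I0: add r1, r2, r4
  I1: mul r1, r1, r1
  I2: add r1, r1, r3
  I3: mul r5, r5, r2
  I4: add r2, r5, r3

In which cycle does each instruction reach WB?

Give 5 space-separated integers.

I0 add r1 <- r2,r4: IF@1 ID@2 stall=0 (-) EX@3 MEM@4 WB@5
I1 mul r1 <- r1,r1: IF@2 ID@3 stall=2 (RAW on I0.r1 (WB@5)) EX@6 MEM@7 WB@8
I2 add r1 <- r1,r3: IF@3 ID@6 stall=2 (RAW on I1.r1 (WB@8)) EX@9 MEM@10 WB@11
I3 mul r5 <- r5,r2: IF@6 ID@9 stall=0 (-) EX@10 MEM@11 WB@12
I4 add r2 <- r5,r3: IF@9 ID@10 stall=2 (RAW on I3.r5 (WB@12)) EX@13 MEM@14 WB@15

Answer: 5 8 11 12 15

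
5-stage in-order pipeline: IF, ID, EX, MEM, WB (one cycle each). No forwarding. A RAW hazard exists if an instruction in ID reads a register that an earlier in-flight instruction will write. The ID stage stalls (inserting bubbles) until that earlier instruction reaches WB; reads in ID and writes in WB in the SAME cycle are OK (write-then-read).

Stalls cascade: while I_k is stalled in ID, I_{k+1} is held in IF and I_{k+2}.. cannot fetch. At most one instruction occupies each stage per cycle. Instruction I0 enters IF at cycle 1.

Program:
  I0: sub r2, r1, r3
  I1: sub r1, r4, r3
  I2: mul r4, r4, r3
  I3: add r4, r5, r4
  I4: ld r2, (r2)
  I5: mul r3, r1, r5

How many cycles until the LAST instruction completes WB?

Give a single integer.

Answer: 12

Derivation:
I0 sub r2 <- r1,r3: IF@1 ID@2 stall=0 (-) EX@3 MEM@4 WB@5
I1 sub r1 <- r4,r3: IF@2 ID@3 stall=0 (-) EX@4 MEM@5 WB@6
I2 mul r4 <- r4,r3: IF@3 ID@4 stall=0 (-) EX@5 MEM@6 WB@7
I3 add r4 <- r5,r4: IF@4 ID@5 stall=2 (RAW on I2.r4 (WB@7)) EX@8 MEM@9 WB@10
I4 ld r2 <- r2: IF@5 ID@8 stall=0 (-) EX@9 MEM@10 WB@11
I5 mul r3 <- r1,r5: IF@8 ID@9 stall=0 (-) EX@10 MEM@11 WB@12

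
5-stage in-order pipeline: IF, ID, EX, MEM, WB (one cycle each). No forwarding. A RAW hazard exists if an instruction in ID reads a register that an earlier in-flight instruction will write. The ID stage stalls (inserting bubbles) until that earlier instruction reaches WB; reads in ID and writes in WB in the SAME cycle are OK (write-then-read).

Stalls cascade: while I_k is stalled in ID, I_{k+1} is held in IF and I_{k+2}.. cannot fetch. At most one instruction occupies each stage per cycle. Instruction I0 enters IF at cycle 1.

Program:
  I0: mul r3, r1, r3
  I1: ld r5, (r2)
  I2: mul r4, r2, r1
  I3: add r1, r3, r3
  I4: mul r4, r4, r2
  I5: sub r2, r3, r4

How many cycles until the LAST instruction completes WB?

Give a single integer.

I0 mul r3 <- r1,r3: IF@1 ID@2 stall=0 (-) EX@3 MEM@4 WB@5
I1 ld r5 <- r2: IF@2 ID@3 stall=0 (-) EX@4 MEM@5 WB@6
I2 mul r4 <- r2,r1: IF@3 ID@4 stall=0 (-) EX@5 MEM@6 WB@7
I3 add r1 <- r3,r3: IF@4 ID@5 stall=0 (-) EX@6 MEM@7 WB@8
I4 mul r4 <- r4,r2: IF@5 ID@6 stall=1 (RAW on I2.r4 (WB@7)) EX@8 MEM@9 WB@10
I5 sub r2 <- r3,r4: IF@6 ID@8 stall=2 (RAW on I4.r4 (WB@10)) EX@11 MEM@12 WB@13

Answer: 13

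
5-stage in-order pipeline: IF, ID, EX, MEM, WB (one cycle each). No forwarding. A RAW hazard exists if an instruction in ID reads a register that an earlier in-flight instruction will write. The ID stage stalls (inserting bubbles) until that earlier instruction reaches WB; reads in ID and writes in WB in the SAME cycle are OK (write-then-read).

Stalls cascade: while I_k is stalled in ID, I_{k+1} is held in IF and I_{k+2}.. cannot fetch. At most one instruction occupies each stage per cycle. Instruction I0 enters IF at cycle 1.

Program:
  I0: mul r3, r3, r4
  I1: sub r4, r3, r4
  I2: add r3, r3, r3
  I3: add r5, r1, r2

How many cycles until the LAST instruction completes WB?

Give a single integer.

Answer: 10

Derivation:
I0 mul r3 <- r3,r4: IF@1 ID@2 stall=0 (-) EX@3 MEM@4 WB@5
I1 sub r4 <- r3,r4: IF@2 ID@3 stall=2 (RAW on I0.r3 (WB@5)) EX@6 MEM@7 WB@8
I2 add r3 <- r3,r3: IF@3 ID@6 stall=0 (-) EX@7 MEM@8 WB@9
I3 add r5 <- r1,r2: IF@6 ID@7 stall=0 (-) EX@8 MEM@9 WB@10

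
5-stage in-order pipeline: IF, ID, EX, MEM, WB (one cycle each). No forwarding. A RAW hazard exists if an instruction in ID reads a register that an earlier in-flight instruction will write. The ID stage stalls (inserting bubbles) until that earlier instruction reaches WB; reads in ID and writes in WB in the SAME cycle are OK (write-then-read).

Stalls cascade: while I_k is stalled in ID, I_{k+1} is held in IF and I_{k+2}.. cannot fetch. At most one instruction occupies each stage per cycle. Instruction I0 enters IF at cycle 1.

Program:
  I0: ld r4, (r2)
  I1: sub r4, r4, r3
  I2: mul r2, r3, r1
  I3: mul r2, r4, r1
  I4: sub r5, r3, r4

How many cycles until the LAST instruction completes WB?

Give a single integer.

I0 ld r4 <- r2: IF@1 ID@2 stall=0 (-) EX@3 MEM@4 WB@5
I1 sub r4 <- r4,r3: IF@2 ID@3 stall=2 (RAW on I0.r4 (WB@5)) EX@6 MEM@7 WB@8
I2 mul r2 <- r3,r1: IF@3 ID@6 stall=0 (-) EX@7 MEM@8 WB@9
I3 mul r2 <- r4,r1: IF@6 ID@7 stall=1 (RAW on I1.r4 (WB@8)) EX@9 MEM@10 WB@11
I4 sub r5 <- r3,r4: IF@7 ID@9 stall=0 (-) EX@10 MEM@11 WB@12

Answer: 12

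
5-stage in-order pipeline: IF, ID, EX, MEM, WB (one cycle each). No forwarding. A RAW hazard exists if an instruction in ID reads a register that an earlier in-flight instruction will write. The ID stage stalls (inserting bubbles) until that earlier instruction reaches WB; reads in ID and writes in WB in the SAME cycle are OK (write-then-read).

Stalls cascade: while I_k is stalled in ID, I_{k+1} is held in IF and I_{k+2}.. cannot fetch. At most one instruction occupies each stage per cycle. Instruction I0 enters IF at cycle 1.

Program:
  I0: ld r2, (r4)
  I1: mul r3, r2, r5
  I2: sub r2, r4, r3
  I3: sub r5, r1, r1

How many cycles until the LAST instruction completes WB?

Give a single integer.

Answer: 12

Derivation:
I0 ld r2 <- r4: IF@1 ID@2 stall=0 (-) EX@3 MEM@4 WB@5
I1 mul r3 <- r2,r5: IF@2 ID@3 stall=2 (RAW on I0.r2 (WB@5)) EX@6 MEM@7 WB@8
I2 sub r2 <- r4,r3: IF@3 ID@6 stall=2 (RAW on I1.r3 (WB@8)) EX@9 MEM@10 WB@11
I3 sub r5 <- r1,r1: IF@6 ID@9 stall=0 (-) EX@10 MEM@11 WB@12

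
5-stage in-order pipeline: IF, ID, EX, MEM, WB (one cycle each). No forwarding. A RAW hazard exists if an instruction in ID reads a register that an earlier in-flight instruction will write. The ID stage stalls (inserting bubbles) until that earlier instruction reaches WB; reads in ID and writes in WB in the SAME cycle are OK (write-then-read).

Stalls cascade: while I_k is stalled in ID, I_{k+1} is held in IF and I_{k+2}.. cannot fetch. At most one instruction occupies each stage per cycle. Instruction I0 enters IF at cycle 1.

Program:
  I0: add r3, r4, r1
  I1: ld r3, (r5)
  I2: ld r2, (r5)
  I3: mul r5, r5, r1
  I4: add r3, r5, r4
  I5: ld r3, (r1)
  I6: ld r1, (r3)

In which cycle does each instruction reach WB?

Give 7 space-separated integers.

I0 add r3 <- r4,r1: IF@1 ID@2 stall=0 (-) EX@3 MEM@4 WB@5
I1 ld r3 <- r5: IF@2 ID@3 stall=0 (-) EX@4 MEM@5 WB@6
I2 ld r2 <- r5: IF@3 ID@4 stall=0 (-) EX@5 MEM@6 WB@7
I3 mul r5 <- r5,r1: IF@4 ID@5 stall=0 (-) EX@6 MEM@7 WB@8
I4 add r3 <- r5,r4: IF@5 ID@6 stall=2 (RAW on I3.r5 (WB@8)) EX@9 MEM@10 WB@11
I5 ld r3 <- r1: IF@6 ID@9 stall=0 (-) EX@10 MEM@11 WB@12
I6 ld r1 <- r3: IF@9 ID@10 stall=2 (RAW on I5.r3 (WB@12)) EX@13 MEM@14 WB@15

Answer: 5 6 7 8 11 12 15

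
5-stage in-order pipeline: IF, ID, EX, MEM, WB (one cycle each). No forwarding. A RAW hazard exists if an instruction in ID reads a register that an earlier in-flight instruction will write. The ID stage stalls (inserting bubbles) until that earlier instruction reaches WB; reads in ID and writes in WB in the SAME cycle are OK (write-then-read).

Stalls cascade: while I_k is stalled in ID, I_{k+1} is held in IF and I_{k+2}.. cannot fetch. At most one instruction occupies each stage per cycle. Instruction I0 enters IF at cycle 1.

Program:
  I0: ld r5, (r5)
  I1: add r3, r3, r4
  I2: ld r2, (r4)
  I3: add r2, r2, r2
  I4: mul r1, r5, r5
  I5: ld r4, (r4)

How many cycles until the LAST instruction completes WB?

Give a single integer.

Answer: 12

Derivation:
I0 ld r5 <- r5: IF@1 ID@2 stall=0 (-) EX@3 MEM@4 WB@5
I1 add r3 <- r3,r4: IF@2 ID@3 stall=0 (-) EX@4 MEM@5 WB@6
I2 ld r2 <- r4: IF@3 ID@4 stall=0 (-) EX@5 MEM@6 WB@7
I3 add r2 <- r2,r2: IF@4 ID@5 stall=2 (RAW on I2.r2 (WB@7)) EX@8 MEM@9 WB@10
I4 mul r1 <- r5,r5: IF@5 ID@8 stall=0 (-) EX@9 MEM@10 WB@11
I5 ld r4 <- r4: IF@8 ID@9 stall=0 (-) EX@10 MEM@11 WB@12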